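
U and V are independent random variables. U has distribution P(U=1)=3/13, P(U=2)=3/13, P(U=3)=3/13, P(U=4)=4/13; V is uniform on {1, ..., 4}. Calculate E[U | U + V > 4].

53/17

P(U + V > 4) = 17/26.
Summing U·P(x,y) over outcomes with U + V > 4 gives 53/26.
E[U | U + V > 4] = (53/26) / (17/26) = 53/17.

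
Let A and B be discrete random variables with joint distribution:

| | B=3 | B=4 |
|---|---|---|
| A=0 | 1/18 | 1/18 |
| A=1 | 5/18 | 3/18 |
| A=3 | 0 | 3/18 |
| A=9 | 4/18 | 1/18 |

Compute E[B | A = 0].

P(A = 0) = 1/9.
Σ B·P over the event = 3·(1/18) + 4·(1/18) = 7/18.
E[B | A = 0] = (7/18) / (1/9) = 7/2.

7/2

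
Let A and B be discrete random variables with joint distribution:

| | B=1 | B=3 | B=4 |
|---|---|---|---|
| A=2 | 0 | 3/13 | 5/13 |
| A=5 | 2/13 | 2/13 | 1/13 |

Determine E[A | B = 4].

5/2

P(B = 4) = 6/13.
Σ A·P over the event = 2·(5/13) + 5·(1/13) = 15/13.
E[A | B = 4] = (15/13) / (6/13) = 5/2.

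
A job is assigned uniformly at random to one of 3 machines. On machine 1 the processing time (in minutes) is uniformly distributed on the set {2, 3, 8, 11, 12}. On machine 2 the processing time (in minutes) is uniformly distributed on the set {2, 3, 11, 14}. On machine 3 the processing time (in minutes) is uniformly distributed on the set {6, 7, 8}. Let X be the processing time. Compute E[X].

E[X | machine 1] = (2+3+8+11+12)/5 = 36/5.
E[X | machine 2] = (2+3+11+14)/4 = 15/2.
E[X | machine 3] = (6+7+8)/3 = 7.
By the law of total expectation,
E[X] = (1/3)·(36/5) + (1/3)·(15/2) + (1/3)·(7) = 217/30.

217/30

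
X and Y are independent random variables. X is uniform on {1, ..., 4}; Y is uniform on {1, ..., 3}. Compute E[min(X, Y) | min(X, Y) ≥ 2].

7/3

P(min(X, Y) ≥ 2) = 1/2.
Summing min(X,Y)·P(x,y) over outcomes with min(X, Y) ≥ 2 gives 7/6.
E[min(X, Y) | min(X, Y) ≥ 2] = (7/6) / (1/2) = 7/3.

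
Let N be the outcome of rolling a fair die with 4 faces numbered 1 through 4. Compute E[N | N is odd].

2

Given N is odd, N is equally likely to be any of {1, 3}.
E[N | N is odd] = (1 + 3) / 2 = 2.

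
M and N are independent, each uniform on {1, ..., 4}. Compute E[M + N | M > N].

5

Outcomes with M > N: (2,1), (3,1), (3,2), (4,1), (4,2), (4,3), each with probability 1/16.
E[M + N | M > N] = (3 + 4 + 5 + 5 + 6 + 7) / 6 = 5.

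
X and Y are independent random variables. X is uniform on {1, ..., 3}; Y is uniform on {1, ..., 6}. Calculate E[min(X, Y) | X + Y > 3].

P(X + Y > 3) = 5/6.
Summing min(X,Y)·P(x,y) over outcomes with X + Y > 3 gives 29/18.
E[min(X, Y) | X + Y > 3] = (29/18) / (5/6) = 29/15.

29/15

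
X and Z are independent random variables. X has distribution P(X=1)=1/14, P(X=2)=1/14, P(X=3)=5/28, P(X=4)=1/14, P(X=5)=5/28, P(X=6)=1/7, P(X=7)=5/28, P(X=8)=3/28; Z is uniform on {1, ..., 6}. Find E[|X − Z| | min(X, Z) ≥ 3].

P(min(X, Z) ≥ 3) = 4/7.
Summing |X−Z|·P(x,y) over outcomes with min(X, Z) ≥ 3 gives 29/28.
E[|X − Z| | min(X, Z) ≥ 3] = (29/28) / (4/7) = 29/16.

29/16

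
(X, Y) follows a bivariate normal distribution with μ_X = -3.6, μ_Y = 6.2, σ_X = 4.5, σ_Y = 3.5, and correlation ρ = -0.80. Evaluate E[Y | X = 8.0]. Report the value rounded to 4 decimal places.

For a bivariate normal, E[Y | X=x] = μ_Y + ρ·(σ_Y/σ_X)·(x − μ_X).
E[Y | X=8.0] = 6.2 + (-0.80)·(3.5/4.5)·(8.0 − (-3.6)) = 6.2 + (-0.62222)·(11.6) = -1.0178.

-1.0178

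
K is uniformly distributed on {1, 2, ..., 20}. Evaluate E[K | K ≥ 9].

29/2

Given K ≥ 9, K is equally likely to be any of {9, 10, 11, 12, 13, 14, 15, 16, 17, 18, 19, 20}.
E[K | K ≥ 9] = (9 + 10 + 11 + 12 + 13 + 14 + 15 + 16 + 17 + 18 + 19 + 20) / 12 = 29/2.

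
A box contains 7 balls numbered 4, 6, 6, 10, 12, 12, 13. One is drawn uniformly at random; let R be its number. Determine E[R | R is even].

P(R is even) = 6/7.
Σ over the event: 4·1/7 + 6·2/7 + 10·1/7 + 12·2/7 = 50/7.
E[R | R is even] = (50/7) / (6/7) = 25/3.

25/3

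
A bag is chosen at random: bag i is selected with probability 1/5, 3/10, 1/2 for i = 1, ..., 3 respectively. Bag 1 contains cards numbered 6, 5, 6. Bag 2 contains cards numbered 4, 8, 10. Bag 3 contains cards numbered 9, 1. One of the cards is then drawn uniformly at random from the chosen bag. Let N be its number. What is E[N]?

35/6

E[N | bag 1] = (6+5+6)/3 = 17/3.
E[N | bag 2] = (4+8+10)/3 = 22/3.
E[N | bag 3] = (9+1)/2 = 5.
By the law of total expectation,
E[N] = (1/5)·(17/3) + (3/10)·(22/3) + (1/2)·(5) = 35/6.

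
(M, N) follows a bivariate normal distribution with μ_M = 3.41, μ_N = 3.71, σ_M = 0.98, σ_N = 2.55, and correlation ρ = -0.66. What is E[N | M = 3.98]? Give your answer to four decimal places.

E[N | M=x] = μ_N + ρ(σ_N/σ_M)(x − μ_M) for jointly normal variables.
E[N | M=3.98] = 3.71 + (-0.66)·(2.55/0.98)·(3.98 − (3.41)) = 3.71 + (-1.7173)·(0.57) = 2.7311.

2.7311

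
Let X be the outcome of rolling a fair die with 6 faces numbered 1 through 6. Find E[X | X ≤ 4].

5/2

Given X ≤ 4, X is equally likely to be any of {1, 2, 3, 4}.
E[X | X ≤ 4] = (1 + 2 + 3 + 4) / 4 = 5/2.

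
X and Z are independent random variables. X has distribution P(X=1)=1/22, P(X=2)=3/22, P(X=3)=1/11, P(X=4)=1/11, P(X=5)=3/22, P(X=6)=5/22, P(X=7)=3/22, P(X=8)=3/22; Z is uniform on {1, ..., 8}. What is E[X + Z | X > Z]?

P(X > Z) = 89/176.
Summing (X+Z)·P(x,y) over outcomes with X > Z gives 819/176.
E[X + Z | X > Z] = (819/176) / (89/176) = 819/89.

819/89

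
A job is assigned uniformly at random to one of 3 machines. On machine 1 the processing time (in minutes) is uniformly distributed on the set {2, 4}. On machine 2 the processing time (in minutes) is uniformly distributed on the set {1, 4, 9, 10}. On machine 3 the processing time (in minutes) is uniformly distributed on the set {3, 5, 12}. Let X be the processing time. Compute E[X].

47/9

E[X | machine 1] = (2+4)/2 = 3.
E[X | machine 2] = (1+4+9+10)/4 = 6.
E[X | machine 3] = (3+5+12)/3 = 20/3.
E[X] = (1/3)·(3) + (1/3)·(6) + (1/3)·(20/3) = 47/9.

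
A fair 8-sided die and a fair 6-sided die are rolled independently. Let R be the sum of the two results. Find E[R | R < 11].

P(R < 11) = 19/24.
E[R | R < 11] = (11/2) / (19/24) = 132/19.

132/19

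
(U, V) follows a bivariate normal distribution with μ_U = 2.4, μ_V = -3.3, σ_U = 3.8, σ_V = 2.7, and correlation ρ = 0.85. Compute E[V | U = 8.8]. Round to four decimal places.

0.5653

For a bivariate normal, E[V | U=x] = μ_V + ρ·(σ_V/σ_U)·(x − μ_U).
E[V | U=8.8] = -3.3 + (0.85)·(2.7/3.8)·(8.8 − (2.4)) = -3.3 + (0.60395)·(6.4) = 0.5653.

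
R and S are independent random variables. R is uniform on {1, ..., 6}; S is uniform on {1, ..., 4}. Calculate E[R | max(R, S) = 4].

Outcomes with max(R, S) = 4: (1,4), (2,4), (3,4), (4,1), (4,2), (4,3), (4,4), each with probability 1/24.
E[R | max(R, S) = 4] = (1 + 2 + 3 + 4 + 4 + 4 + 4) / 7 = 22/7.

22/7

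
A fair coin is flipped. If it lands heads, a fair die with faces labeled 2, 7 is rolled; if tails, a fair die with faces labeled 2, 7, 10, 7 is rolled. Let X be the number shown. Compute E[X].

11/2

E[X | heads] = (2+7)/2 = 9/2.
E[X | tails] = (2+7+10+7)/4 = 13/2.
E[X] = (1/2)·(9/2) + (1/2)·(13/2) = 11/2.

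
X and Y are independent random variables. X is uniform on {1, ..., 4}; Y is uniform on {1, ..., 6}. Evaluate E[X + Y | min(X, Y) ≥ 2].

7

P(min(X, Y) ≥ 2) = 5/8.
Summing (X+Y)·P(x,y) over outcomes with min(X, Y) ≥ 2 gives 35/8.
E[X + Y | min(X, Y) ≥ 2] = (35/8) / (5/8) = 7.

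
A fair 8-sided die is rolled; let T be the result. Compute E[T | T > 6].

Given T > 6, T is equally likely to be any of {7, 8}.
E[T | T > 6] = (7 + 8) / 2 = 15/2.

15/2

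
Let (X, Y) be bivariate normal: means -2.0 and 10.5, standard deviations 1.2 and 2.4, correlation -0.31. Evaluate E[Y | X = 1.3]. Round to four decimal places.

The regression of Y on X has slope ρ·σ_Y/σ_X and passes through (μ_X, μ_Y).
E[Y | X=1.3] = 10.5 + (-0.31)·(2.4/1.2)·(1.3 − (-2.0)) = 10.5 + (-0.62)·(3.3) = 8.4540.

8.4540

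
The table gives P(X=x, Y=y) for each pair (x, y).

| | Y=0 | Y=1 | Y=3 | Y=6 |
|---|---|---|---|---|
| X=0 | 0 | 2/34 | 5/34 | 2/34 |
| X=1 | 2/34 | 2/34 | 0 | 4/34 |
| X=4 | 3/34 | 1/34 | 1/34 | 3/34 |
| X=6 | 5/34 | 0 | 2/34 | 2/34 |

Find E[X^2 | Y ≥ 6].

P(Y ≥ 6) = 11/34.
Σ X^2·P over the event = 0·(2/34) + 1·(4/34) + 16·(3/34) + 36·(2/34) = 62/17.
E[X^2 | Y ≥ 6] = (62/17) / (11/34) = 124/11.

124/11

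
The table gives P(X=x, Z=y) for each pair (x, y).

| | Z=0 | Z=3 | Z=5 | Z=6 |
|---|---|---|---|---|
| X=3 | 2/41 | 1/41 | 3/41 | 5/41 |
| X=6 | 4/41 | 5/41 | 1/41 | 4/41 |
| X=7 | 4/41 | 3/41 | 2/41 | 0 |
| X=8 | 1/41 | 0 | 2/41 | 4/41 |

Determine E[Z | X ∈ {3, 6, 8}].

P(X ∈ {3, 6, 8}) = 32/41.
Summing Z·P(X=x,Z=y) over the conditioning event gives 126/41.
E[Z | X ∈ {3, 6, 8}] = (126/41) / (32/41) = 63/16.

63/16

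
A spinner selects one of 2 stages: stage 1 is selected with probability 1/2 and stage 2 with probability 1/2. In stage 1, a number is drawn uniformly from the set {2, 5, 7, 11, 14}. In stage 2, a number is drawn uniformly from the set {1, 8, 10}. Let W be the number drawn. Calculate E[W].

106/15

E[W | stage 1] = (2+5+7+11+14)/5 = 39/5.
E[W | stage 2] = (1+8+10)/3 = 19/3.
By the law of total expectation,
E[W] = (1/2)·(39/5) + (1/2)·(19/3) = 106/15.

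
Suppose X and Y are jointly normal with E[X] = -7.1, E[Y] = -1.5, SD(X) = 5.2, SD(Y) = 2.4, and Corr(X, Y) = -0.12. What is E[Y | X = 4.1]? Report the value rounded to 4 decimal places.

The regression of Y on X has slope ρ·σ_Y/σ_X and passes through (μ_X, μ_Y).
E[Y | X=4.1] = -1.5 + (-0.12)·(2.4/5.2)·(4.1 − (-7.1)) = -1.5 + (-0.055385)·(11.2) = -2.1203.

-2.1203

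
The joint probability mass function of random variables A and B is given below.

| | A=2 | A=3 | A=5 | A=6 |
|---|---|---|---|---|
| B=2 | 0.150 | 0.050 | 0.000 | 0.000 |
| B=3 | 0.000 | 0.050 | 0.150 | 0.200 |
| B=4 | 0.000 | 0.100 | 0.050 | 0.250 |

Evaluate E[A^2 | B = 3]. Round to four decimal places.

28.5000

P(B = 3) = 0.400.
Σ A^2·P over the event = 9·(0.050) + 25·(0.150) + 36·(0.200) = 11.400.
E[A^2 | B = 3] = (11.400) / (0.400) = 28.5000.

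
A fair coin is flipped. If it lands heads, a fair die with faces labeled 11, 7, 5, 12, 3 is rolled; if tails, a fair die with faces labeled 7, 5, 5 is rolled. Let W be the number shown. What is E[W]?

199/30

E[W | heads] = (11+7+5+12+3)/5 = 38/5.
E[W | tails] = (7+5+5)/3 = 17/3.
E[W] = (1/2)·(38/5) + (1/2)·(17/3) = 199/30.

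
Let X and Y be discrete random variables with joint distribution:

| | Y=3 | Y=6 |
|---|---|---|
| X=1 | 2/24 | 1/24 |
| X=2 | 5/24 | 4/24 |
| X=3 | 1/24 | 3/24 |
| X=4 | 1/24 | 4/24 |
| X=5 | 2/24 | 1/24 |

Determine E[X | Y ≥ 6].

P(Y ≥ 6) = 13/24.
Σ X·P over the event = 1·(1/24) + 2·(4/24) + 3·(3/24) + 4·(4/24) + 5·(1/24) = 13/8.
E[X | Y ≥ 6] = (13/8) / (13/24) = 3.

3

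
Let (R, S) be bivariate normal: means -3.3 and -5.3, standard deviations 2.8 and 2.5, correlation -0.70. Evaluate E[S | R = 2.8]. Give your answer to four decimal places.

For a bivariate normal, E[S | R=x] = μ_S + ρ·(σ_S/σ_R)·(x − μ_R).
E[S | R=2.8] = -5.3 + (-0.70)·(2.5/2.8)·(2.8 − (-3.3)) = -5.3 + (-0.625)·(6.1) = -9.1125.

-9.1125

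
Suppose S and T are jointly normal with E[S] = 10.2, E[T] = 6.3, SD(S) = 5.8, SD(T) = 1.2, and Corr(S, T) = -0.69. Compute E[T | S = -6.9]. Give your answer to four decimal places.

8.7412

The regression of T on S has slope ρ·σ_T/σ_S and passes through (μ_S, μ_T).
E[T | S=-6.9] = 6.3 + (-0.69)·(1.2/5.8)·(-6.9 − (10.2)) = 6.3 + (-0.14276)·(-17.1) = 8.7412.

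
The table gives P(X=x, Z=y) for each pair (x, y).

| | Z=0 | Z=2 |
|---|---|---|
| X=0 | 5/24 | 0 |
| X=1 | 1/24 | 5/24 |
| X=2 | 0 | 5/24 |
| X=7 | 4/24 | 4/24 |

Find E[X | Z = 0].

P(Z = 0) = 5/12.
Σ X·P over the event = 0·(5/24) + 1·(1/24) + 7·(4/24) = 29/24.
E[X | Z = 0] = (29/24) / (5/12) = 29/10.

29/10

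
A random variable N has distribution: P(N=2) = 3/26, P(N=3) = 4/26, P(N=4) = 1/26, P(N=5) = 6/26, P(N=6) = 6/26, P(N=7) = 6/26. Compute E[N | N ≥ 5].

P(N ≥ 5) = 9/13.
Σ over the event: 5·3/13 + 6·3/13 + 7·3/13 = 54/13.
E[N | N ≥ 5] = (54/13) / (9/13) = 6.

6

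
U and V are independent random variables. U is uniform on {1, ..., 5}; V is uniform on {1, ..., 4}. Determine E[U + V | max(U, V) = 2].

10/3

Outcomes with max(U, V) = 2: (1,2), (2,1), (2,2), each with probability 1/20.
E[U + V | max(U, V) = 2] = (3 + 3 + 4) / 3 = 10/3.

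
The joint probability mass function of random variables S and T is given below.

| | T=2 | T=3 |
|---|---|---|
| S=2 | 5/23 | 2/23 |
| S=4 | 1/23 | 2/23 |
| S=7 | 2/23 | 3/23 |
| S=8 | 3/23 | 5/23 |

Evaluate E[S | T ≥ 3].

73/12

P(T ≥ 3) = 12/23.
Σ S·P over the event = 2·(2/23) + 4·(2/23) + 7·(3/23) + 8·(5/23) = 73/23.
E[S | T ≥ 3] = (73/23) / (12/23) = 73/12.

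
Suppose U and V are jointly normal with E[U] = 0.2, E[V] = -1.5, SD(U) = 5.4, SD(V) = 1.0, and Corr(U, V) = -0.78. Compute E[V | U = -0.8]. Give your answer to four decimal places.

-1.3556

The regression of V on U has slope ρ·σ_V/σ_U and passes through (μ_U, μ_V).
E[V | U=-0.8] = -1.5 + (-0.78)·(1.0/5.4)·(-0.8 − (0.2)) = -1.5 + (-0.14444)·(-1) = -1.3556.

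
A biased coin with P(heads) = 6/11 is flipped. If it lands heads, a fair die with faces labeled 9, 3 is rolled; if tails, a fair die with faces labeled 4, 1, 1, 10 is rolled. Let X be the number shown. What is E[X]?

E[X | heads] = (9+3)/2 = 6.
E[X | tails] = (4+1+1+10)/4 = 4.
E[X] = (6/11)·(6) + (5/11)·(4) = 56/11.

56/11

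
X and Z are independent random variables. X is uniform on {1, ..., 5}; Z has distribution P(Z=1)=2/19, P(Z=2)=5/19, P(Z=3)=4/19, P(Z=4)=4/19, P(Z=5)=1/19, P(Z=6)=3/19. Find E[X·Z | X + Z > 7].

172/9

P(X + Z > 7) = 27/95.
Summing XZ·P(x,y) over outcomes with X + Z > 7 gives 516/95.
E[X·Z | X + Z > 7] = (516/95) / (27/95) = 172/9.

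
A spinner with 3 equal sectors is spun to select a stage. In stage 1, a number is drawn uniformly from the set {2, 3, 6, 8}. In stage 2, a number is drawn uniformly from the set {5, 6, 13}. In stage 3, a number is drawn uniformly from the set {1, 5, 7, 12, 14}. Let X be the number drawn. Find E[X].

E[X | stage 1] = (2+3+6+8)/4 = 19/4.
E[X | stage 2] = (5+6+13)/3 = 8.
E[X | stage 3] = (1+5+7+12+14)/5 = 39/5.
E[X] = (1/3)·(19/4) + (1/3)·(8) + (1/3)·(39/5) = 137/20.

137/20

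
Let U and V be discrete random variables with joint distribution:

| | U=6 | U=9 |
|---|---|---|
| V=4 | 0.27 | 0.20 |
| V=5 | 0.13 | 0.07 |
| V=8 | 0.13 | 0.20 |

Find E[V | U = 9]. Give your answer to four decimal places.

5.8511

P(U = 9) = 0.47.
Summing V·P(U=x,V=y) over the conditioning event gives 2.75.
E[V | U = 9] = (2.75) / (0.47) = 5.8511.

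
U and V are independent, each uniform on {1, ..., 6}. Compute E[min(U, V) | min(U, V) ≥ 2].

P(min(U, V) ≥ 2) = 25/36.
Summing min(U,V)·P(x,y) over outcomes with min(U, V) ≥ 2 gives 20/9.
E[min(U, V) | min(U, V) ≥ 2] = (20/9) / (25/36) = 16/5.

16/5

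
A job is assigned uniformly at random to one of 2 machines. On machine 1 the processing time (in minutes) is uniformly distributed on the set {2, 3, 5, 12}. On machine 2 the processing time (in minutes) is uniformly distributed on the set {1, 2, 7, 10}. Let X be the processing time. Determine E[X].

E[X | machine 1] = (2+3+5+12)/4 = 11/2.
E[X | machine 2] = (1+2+7+10)/4 = 5.
By the law of total expectation,
E[X] = (1/2)·(11/2) + (1/2)·(5) = 21/4.

21/4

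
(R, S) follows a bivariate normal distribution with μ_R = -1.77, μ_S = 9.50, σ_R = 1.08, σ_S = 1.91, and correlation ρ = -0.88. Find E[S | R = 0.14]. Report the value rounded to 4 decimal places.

For a bivariate normal, E[S | R=x] = μ_S + ρ·(σ_S/σ_R)·(x − μ_R).
E[S | R=0.14] = 9.50 + (-0.88)·(1.91/1.08)·(0.14 − (-1.77)) = 9.50 + (-1.5563)·(1.91) = 6.5275.

6.5275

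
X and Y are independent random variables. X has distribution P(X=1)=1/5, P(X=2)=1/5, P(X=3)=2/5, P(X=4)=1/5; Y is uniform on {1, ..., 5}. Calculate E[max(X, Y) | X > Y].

13/4

P(X > Y) = 8/25.
Summing max(X,Y)·P(x,y) over outcomes with X > Y gives 26/25.
E[max(X, Y) | X > Y] = (26/25) / (8/25) = 13/4.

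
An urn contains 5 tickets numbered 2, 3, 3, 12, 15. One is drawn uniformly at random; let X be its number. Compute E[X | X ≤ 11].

8/3

P(X ≤ 11) = 3/5.
Σ over the event: 2·1/5 + 3·2/5 = 8/5.
E[X | X ≤ 11] = (8/5) / (3/5) = 8/3.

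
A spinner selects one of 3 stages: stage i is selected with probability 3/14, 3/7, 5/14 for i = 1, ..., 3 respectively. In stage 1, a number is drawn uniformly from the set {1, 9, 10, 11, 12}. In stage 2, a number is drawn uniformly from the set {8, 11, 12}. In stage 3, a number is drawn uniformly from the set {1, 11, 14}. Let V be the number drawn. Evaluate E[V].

E[V | stage 1] = (1+9+10+11+12)/5 = 43/5.
E[V | stage 2] = (8+11+12)/3 = 31/3.
E[V | stage 3] = (1+11+14)/3 = 26/3.
E[V] = (3/14)·(43/5) + (3/7)·(31/3) + (5/14)·(26/3) = 281/30.

281/30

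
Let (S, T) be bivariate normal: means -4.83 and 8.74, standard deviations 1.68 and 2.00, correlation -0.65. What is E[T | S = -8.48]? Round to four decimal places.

11.5644

For a bivariate normal, E[T | S=x] = μ_T + ρ·(σ_T/σ_S)·(x − μ_S).
E[T | S=-8.48] = 8.74 + (-0.65)·(2.00/1.68)·(-8.48 − (-4.83)) = 8.74 + (-0.77381)·(-3.65) = 11.5644.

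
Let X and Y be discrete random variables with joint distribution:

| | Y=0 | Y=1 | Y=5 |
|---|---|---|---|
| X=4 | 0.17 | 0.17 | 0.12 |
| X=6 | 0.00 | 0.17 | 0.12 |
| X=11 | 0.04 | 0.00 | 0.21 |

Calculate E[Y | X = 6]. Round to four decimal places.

P(X = 6) = 0.29.
Σ Y·P over the event = 1·(0.17) + 5·(0.12) = 0.77.
E[Y | X = 6] = (0.77) / (0.29) = 2.6552.

2.6552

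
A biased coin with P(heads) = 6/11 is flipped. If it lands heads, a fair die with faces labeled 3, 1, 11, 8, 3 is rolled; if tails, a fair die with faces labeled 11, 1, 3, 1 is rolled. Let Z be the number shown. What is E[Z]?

E[Z | heads] = (3+1+11+8+3)/5 = 26/5.
E[Z | tails] = (11+1+3+1)/4 = 4.
By the law of total expectation,
E[Z] = (6/11)·(26/5) + (5/11)·(4) = 256/55.

256/55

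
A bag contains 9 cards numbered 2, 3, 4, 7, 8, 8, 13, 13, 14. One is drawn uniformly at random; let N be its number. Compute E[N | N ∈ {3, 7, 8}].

13/2

P(N ∈ {3, 7, 8}) = 4/9.
Σ over the event: 3·1/9 + 7·1/9 + 8·2/9 = 26/9.
E[N | N ∈ {3, 7, 8}] = (26/9) / (4/9) = 13/2.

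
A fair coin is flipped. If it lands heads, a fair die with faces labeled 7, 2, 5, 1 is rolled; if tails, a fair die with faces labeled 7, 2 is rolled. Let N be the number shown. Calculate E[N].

33/8

E[N | heads] = (7+2+5+1)/4 = 15/4.
E[N | tails] = (7+2)/2 = 9/2.
E[N] = (1/2)·(15/4) + (1/2)·(9/2) = 33/8.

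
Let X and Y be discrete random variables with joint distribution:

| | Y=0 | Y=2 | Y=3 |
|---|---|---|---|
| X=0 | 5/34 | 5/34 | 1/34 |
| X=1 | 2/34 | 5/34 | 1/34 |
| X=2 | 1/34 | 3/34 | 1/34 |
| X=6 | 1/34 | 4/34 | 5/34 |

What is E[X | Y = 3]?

P(Y = 3) = 4/17.
Σ X·P over the event = 0·(1/34) + 1·(1/34) + 2·(1/34) + 6·(5/34) = 33/34.
E[X | Y = 3] = (33/34) / (4/17) = 33/8.

33/8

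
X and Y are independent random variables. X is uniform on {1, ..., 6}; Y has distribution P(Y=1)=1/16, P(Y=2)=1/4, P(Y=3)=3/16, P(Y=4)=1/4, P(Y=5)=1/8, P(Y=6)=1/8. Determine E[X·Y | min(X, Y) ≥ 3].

423/22

P(min(X, Y) ≥ 3) = 11/24.
Summing XY·P(x,y) over outcomes with min(X, Y) ≥ 3 gives 141/16.
E[X·Y | min(X, Y) ≥ 3] = (141/16) / (11/24) = 423/22.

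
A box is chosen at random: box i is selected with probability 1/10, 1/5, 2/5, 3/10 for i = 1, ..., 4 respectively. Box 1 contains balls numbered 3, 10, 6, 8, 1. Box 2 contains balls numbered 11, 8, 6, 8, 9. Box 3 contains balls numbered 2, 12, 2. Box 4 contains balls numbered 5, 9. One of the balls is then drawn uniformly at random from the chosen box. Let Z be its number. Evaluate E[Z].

971/150

E[Z | box 1] = (3+10+6+8+1)/5 = 28/5.
E[Z | box 2] = (11+8+6+8+9)/5 = 42/5.
E[Z | box 3] = (2+12+2)/3 = 16/3.
E[Z | box 4] = (5+9)/2 = 7.
E[Z] = (1/10)·(28/5) + (1/5)·(42/5) + (2/5)·(16/3) + (3/10)·(7) = 971/150.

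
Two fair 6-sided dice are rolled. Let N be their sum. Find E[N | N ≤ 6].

P(N ≤ 6) = 5/12.
Σ over the event: 2·1/36 + 3·1/18 + 4·1/12 + 5·1/9 + 6·5/36 = 35/18.
E[N | N ≤ 6] = (35/18) / (5/12) = 14/3.

14/3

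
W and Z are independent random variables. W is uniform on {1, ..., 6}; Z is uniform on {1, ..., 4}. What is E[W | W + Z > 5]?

P(W + Z > 5) = 7/12.
Summing W·P(x,y) over outcomes with W + Z > 5 gives 8/3.
E[W | W + Z > 5] = (8/3) / (7/12) = 32/7.

32/7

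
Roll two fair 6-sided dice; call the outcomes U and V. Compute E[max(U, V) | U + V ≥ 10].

P(U + V ≥ 10) = 1/6.
Summing max(U,V)·P(x,y) over outcomes with U + V ≥ 10 gives 35/36.
E[max(U, V) | U + V ≥ 10] = (35/36) / (1/6) = 35/6.

35/6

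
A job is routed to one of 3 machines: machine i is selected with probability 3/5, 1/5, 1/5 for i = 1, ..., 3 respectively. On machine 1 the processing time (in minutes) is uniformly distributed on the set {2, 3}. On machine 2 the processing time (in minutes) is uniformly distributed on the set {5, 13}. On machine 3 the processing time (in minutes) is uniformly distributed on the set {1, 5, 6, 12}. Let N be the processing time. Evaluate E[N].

E[N | machine 1] = (2+3)/2 = 5/2.
E[N | machine 2] = (5+13)/2 = 9.
E[N | machine 3] = (1+5+6+12)/4 = 6.
E[N] = (3/5)·(5/2) + (1/5)·(9) + (1/5)·(6) = 9/2.

9/2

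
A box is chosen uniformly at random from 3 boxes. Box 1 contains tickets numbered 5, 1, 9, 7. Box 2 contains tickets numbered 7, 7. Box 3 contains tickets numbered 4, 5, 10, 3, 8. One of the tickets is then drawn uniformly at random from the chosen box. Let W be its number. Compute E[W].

37/6

E[W | box 1] = (5+1+9+7)/4 = 11/2.
E[W | box 2] = (7+7)/2 = 7.
E[W | box 3] = (4+5+10+3+8)/5 = 6.
E[W] = (1/3)·(11/2) + (1/3)·(7) + (1/3)·(6) = 37/6.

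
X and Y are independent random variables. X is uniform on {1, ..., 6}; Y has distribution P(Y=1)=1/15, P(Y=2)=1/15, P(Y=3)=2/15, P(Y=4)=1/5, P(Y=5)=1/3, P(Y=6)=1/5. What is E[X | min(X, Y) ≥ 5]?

P(min(X, Y) ≥ 5) = 8/45.
Summing X·P(x,y) over outcomes with min(X, Y) ≥ 5 gives 44/45.
E[X | min(X, Y) ≥ 5] = (44/45) / (8/45) = 11/2.

11/2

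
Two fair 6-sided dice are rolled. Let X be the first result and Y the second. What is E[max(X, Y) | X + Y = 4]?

8/3

Outcomes with X + Y = 4: (1,3), (2,2), (3,1), each with probability 1/36.
E[max(X, Y) | X + Y = 4] = (3 + 2 + 3) / 3 = 8/3.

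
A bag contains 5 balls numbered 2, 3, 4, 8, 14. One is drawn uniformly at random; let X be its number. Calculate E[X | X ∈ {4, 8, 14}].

P(X ∈ {4, 8, 14}) = 3/5.
Σ over the event: 4·1/5 + 8·1/5 + 14·1/5 = 26/5.
E[X | X ∈ {4, 8, 14}] = (26/5) / (3/5) = 26/3.

26/3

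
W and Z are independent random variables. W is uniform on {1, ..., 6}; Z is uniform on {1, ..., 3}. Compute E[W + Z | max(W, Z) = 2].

Outcomes with max(W, Z) = 2: (1,2), (2,1), (2,2), each with probability 1/18.
E[W + Z | max(W, Z) = 2] = (3 + 3 + 4) / 3 = 10/3.

10/3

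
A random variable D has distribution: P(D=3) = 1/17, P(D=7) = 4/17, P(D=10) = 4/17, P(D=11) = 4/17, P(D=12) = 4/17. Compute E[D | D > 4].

P(D > 4) = 16/17.
Σ over the event: 7·4/17 + 10·4/17 + 11·4/17 + 12·4/17 = 160/17.
E[D | D > 4] = (160/17) / (16/17) = 10.

10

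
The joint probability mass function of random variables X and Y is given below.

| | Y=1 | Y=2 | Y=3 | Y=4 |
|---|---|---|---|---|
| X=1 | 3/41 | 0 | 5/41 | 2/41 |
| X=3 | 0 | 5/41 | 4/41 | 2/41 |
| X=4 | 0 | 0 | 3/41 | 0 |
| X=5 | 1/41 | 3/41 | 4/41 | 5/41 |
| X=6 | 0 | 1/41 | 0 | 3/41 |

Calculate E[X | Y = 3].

49/16

P(Y = 3) = 16/41.
Σ X·P over the event = 1·(5/41) + 3·(4/41) + 4·(3/41) + 5·(4/41) = 49/41.
E[X | Y = 3] = (49/41) / (16/41) = 49/16.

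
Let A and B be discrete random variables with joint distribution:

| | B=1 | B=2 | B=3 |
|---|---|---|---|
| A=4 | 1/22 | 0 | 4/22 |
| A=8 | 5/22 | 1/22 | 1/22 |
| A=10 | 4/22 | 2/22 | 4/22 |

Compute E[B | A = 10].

2

P(A = 10) = 5/11.
Σ B·P over the event = 1·(4/22) + 2·(2/22) + 3·(4/22) = 10/11.
E[B | A = 10] = (10/11) / (5/11) = 2.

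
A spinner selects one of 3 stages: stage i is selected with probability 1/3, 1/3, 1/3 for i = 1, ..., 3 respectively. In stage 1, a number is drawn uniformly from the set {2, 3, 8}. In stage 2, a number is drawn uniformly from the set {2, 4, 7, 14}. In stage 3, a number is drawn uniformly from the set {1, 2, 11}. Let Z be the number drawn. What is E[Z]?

21/4

E[Z | stage 1] = (2+3+8)/3 = 13/3.
E[Z | stage 2] = (2+4+7+14)/4 = 27/4.
E[Z | stage 3] = (1+2+11)/3 = 14/3.
By the law of total expectation,
E[Z] = (1/3)·(13/3) + (1/3)·(27/4) + (1/3)·(14/3) = 21/4.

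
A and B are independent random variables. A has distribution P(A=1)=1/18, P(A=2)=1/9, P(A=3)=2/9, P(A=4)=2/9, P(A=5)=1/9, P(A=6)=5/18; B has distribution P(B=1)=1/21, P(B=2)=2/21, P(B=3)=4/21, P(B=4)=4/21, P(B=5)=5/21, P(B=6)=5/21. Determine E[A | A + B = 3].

P(A + B = 3) = 2/189.
Summing A·P(x,y) over outcomes with A + B = 3 gives 1/63.
E[A | A + B = 3] = (1/63) / (2/189) = 3/2.

3/2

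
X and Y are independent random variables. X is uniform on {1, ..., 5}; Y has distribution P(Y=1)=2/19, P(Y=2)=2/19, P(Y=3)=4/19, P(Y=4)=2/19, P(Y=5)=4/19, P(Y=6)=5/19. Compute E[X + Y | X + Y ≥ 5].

617/81

P(X + Y ≥ 5) = 81/95.
Summing (X+Y)·P(x,y) over outcomes with X + Y ≥ 5 gives 617/95.
E[X + Y | X + Y ≥ 5] = (617/95) / (81/95) = 617/81.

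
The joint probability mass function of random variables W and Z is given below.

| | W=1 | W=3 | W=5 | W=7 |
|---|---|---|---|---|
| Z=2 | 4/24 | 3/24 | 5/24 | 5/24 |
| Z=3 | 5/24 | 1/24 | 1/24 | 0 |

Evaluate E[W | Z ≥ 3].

P(Z ≥ 3) = 7/24.
Σ W·P over the event = 1·(5/24) + 3·(1/24) + 5·(1/24) = 13/24.
E[W | Z ≥ 3] = (13/24) / (7/24) = 13/7.

13/7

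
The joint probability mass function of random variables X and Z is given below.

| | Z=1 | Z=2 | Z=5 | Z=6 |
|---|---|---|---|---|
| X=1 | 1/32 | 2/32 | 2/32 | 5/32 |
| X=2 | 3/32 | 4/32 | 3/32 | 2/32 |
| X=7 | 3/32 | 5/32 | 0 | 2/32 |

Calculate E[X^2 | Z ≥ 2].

P(Z ≥ 2) = 25/32.
Σ X^2·P over the event = 1·(2/32) + 1·(2/32) + 1·(5/32) + 4·(4/32) + 4·(3/32) + 4·(2/32) + 49·(5/32) + 49·(2/32) = 97/8.
E[X^2 | Z ≥ 2] = (97/8) / (25/32) = 388/25.

388/25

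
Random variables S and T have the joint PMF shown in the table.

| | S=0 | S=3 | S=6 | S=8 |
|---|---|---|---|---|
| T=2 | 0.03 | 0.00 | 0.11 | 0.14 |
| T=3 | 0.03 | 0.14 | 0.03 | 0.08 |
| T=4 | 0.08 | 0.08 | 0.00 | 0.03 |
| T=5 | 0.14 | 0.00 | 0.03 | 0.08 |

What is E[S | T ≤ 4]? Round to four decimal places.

4.6667

P(T ≤ 4) = 0.75.
Summing S·P(S=x,T=y) over the conditioning event gives 3.50.
E[S | T ≤ 4] = (3.50) / (0.75) = 4.6667.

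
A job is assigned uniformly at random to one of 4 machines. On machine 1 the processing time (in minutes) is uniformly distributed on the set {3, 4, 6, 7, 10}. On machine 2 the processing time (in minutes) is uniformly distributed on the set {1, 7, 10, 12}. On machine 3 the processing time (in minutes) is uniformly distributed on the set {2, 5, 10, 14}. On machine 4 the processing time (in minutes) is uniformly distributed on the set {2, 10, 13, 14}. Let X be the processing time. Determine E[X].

E[X | machine 1] = (3+4+6+7+10)/5 = 6.
E[X | machine 2] = (1+7+10+12)/4 = 15/2.
E[X | machine 3] = (2+5+10+14)/4 = 31/4.
E[X | machine 4] = (2+10+13+14)/4 = 39/4.
E[X] = (1/4)·(6) + (1/4)·(15/2) + (1/4)·(31/4) + (1/4)·(39/4) = 31/4.

31/4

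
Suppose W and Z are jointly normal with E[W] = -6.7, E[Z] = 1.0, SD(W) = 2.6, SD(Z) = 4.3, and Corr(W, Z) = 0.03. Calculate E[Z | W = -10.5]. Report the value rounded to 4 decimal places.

0.8115

E[Z | W=x] = μ_Z + ρ(σ_Z/σ_W)(x − μ_W) for jointly normal variables.
E[Z | W=-10.5] = 1.0 + (0.03)·(4.3/2.6)·(-10.5 − (-6.7)) = 1.0 + (0.049615)·(-3.8) = 0.8115.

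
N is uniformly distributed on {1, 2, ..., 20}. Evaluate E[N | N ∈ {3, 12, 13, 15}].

P(N ∈ {3, 12, 13, 15}) = 1/5.
Σ over the event: 3·1/20 + 12·1/20 + 13·1/20 + 15·1/20 = 43/20.
E[N | N ∈ {3, 12, 13, 15}] = (43/20) / (1/5) = 43/4.

43/4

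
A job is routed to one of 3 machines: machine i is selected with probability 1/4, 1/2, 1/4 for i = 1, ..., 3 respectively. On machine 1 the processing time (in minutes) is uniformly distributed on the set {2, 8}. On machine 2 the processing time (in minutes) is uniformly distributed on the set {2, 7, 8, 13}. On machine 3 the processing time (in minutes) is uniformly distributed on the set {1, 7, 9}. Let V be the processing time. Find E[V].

77/12

E[V | machine 1] = (2+8)/2 = 5.
E[V | machine 2] = (2+7+8+13)/4 = 15/2.
E[V | machine 3] = (1+7+9)/3 = 17/3.
By the law of total expectation,
E[V] = (1/4)·(5) + (1/2)·(15/2) + (1/4)·(17/3) = 77/12.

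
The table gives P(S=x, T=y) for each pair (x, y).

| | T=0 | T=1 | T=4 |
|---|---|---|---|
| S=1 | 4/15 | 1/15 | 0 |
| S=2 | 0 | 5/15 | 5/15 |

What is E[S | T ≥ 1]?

21/11

P(T ≥ 1) = 11/15.
Σ S·P over the event = 1·(1/15) + 2·(5/15) + 2·(5/15) = 7/5.
E[S | T ≥ 1] = (7/5) / (11/15) = 21/11.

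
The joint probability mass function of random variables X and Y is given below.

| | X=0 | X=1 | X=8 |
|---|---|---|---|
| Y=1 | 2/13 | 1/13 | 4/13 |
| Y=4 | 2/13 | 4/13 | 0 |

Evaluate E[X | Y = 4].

2/3

P(Y = 4) = 6/13.
Σ X·P over the event = 0·(2/13) + 1·(4/13) = 4/13.
E[X | Y = 4] = (4/13) / (6/13) = 2/3.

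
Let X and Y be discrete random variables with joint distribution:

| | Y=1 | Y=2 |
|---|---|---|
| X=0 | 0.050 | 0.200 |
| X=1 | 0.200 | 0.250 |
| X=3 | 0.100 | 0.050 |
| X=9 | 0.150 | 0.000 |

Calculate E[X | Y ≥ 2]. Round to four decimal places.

0.8000

P(Y ≥ 2) = 0.500.
Σ X·P over the event = 0·(0.200) + 1·(0.250) + 3·(0.050) = 0.400.
E[X | Y ≥ 2] = (0.400) / (0.500) = 0.8000.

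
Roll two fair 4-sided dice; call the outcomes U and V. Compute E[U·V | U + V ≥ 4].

95/13

P(U + V ≥ 4) = 13/16.
Summing UV·P(x,y) over outcomes with U + V ≥ 4 gives 95/16.
E[U·V | U + V ≥ 4] = (95/16) / (13/16) = 95/13.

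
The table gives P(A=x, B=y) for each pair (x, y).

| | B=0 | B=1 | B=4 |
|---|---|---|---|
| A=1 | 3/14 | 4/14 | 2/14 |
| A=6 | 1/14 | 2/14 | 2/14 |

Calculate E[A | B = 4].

7/2

P(B = 4) = 2/7.
Summing A·P(A=x,B=y) over the conditioning event gives 1.
E[A | B = 4] = (1) / (2/7) = 7/2.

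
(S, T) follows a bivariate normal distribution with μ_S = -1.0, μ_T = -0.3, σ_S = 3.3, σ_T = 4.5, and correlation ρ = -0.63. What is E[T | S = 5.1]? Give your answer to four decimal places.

-5.5405

E[T | S=x] = μ_T + ρ(σ_T/σ_S)(x − μ_S) for jointly normal variables.
E[T | S=5.1] = -0.3 + (-0.63)·(4.5/3.3)·(5.1 − (-1.0)) = -0.3 + (-0.859091)·(6.1) = -5.5405.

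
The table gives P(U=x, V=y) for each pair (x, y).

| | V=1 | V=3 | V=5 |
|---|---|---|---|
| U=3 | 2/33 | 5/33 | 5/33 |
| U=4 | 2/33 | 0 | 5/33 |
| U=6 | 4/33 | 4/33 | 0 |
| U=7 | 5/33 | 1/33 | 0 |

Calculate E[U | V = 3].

P(V = 3) = 10/33.
Σ U·P over the event = 3·(5/33) + 6·(4/33) + 7·(1/33) = 46/33.
E[U | V = 3] = (46/33) / (10/33) = 23/5.

23/5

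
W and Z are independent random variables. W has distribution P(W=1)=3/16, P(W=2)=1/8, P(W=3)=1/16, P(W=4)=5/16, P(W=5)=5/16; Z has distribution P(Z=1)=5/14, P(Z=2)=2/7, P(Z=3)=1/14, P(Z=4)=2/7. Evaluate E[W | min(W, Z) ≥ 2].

4

P(min(W, Z) ≥ 2) = 117/224.
Summing W·P(x,y) over outcomes with min(W, Z) ≥ 2 gives 117/56.
E[W | min(W, Z) ≥ 2] = (117/56) / (117/224) = 4.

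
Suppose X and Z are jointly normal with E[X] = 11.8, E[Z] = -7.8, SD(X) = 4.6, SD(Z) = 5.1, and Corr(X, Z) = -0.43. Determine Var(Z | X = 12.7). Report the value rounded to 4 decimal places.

The conditional variance in a bivariate normal is σ_Z²(1 − ρ²), independent of x.
Var(Z | X=12.7) = (5.1)²·(1 − (-0.43)²) = 26.01·0.8151 = 21.2008.

21.2008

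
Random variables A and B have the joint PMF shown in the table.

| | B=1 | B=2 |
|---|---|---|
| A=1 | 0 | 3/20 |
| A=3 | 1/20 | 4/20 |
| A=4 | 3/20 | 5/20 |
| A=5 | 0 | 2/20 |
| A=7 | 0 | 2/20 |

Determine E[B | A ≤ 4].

P(A ≤ 4) = 4/5.
Σ B·P over the event = 2·(3/20) + 1·(1/20) + 2·(4/20) + 1·(3/20) + 2·(5/20) = 7/5.
E[B | A ≤ 4] = (7/5) / (4/5) = 7/4.

7/4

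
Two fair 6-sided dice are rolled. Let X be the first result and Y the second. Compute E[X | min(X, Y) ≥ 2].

P(min(X, Y) ≥ 2) = 25/36.
Summing X·P(x,y) over outcomes with min(X, Y) ≥ 2 gives 25/9.
E[X | min(X, Y) ≥ 2] = (25/9) / (25/36) = 4.

4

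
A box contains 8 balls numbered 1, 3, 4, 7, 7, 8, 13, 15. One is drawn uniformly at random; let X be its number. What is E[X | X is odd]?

P(X is odd) = 3/4.
Σ over the event: 1·1/8 + 3·1/8 + 7·1/4 + 13·1/8 + 15·1/8 = 23/4.
E[X | X is odd] = (23/4) / (3/4) = 23/3.

23/3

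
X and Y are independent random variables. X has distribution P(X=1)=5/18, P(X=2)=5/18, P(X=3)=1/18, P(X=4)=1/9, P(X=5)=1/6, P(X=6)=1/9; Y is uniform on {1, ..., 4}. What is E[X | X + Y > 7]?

37/7

P(X + Y > 7) = 7/36.
Summing X·P(x,y) over outcomes with X + Y > 7 gives 37/36.
E[X | X + Y > 7] = (37/36) / (7/36) = 37/7.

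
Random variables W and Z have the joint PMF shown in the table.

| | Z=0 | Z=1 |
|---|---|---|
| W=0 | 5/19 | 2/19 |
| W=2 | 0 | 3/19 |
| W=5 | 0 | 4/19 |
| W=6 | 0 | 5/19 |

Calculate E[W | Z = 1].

P(Z = 1) = 14/19.
Σ W·P over the event = 0·(2/19) + 2·(3/19) + 5·(4/19) + 6·(5/19) = 56/19.
E[W | Z = 1] = (56/19) / (14/19) = 4.

4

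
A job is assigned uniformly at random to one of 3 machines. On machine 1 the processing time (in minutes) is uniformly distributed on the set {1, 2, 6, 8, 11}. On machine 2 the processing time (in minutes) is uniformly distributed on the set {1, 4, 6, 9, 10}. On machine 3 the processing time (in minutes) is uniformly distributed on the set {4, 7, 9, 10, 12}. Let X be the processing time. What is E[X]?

E[X | machine 1] = (1+2+6+8+11)/5 = 28/5.
E[X | machine 2] = (1+4+6+9+10)/5 = 6.
E[X | machine 3] = (4+7+9+10+12)/5 = 42/5.
By the law of total expectation,
E[X] = (1/3)·(28/5) + (1/3)·(6) + (1/3)·(42/5) = 20/3.

20/3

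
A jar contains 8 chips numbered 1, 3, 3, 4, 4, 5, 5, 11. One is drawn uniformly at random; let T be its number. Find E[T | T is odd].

14/3

P(T is odd) = 3/4.
Σ over the event: 1·1/8 + 3·1/4 + 5·1/4 + 11·1/8 = 7/2.
E[T | T is odd] = (7/2) / (3/4) = 14/3.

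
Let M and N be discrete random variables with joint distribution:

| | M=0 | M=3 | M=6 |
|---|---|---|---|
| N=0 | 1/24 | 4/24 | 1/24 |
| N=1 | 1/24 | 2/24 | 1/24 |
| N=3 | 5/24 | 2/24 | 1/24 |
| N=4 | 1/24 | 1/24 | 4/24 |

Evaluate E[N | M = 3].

4/3

P(M = 3) = 3/8.
Σ N·P over the event = 0·(4/24) + 1·(2/24) + 3·(2/24) + 4·(1/24) = 1/2.
E[N | M = 3] = (1/2) / (3/8) = 4/3.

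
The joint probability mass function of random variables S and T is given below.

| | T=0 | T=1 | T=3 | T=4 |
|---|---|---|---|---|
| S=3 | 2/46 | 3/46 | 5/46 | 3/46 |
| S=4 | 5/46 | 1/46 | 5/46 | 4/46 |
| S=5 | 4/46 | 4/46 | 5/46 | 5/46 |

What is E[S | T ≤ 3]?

139/34

P(T ≤ 3) = 17/23.
Summing S·P(S=x,T=y) over the conditioning event gives 139/46.
E[S | T ≤ 3] = (139/46) / (17/23) = 139/34.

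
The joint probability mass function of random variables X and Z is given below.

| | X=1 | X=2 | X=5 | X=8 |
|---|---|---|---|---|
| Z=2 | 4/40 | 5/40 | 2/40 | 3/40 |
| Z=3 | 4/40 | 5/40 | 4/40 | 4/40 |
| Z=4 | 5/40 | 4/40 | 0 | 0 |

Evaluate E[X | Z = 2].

24/7

P(Z = 2) = 7/20.
Σ X·P over the event = 1·(4/40) + 2·(5/40) + 5·(2/40) + 8·(3/40) = 6/5.
E[X | Z = 2] = (6/5) / (7/20) = 24/7.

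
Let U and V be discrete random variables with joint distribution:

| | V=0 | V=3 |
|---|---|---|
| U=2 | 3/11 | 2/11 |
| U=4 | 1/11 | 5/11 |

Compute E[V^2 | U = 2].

18/5

P(U = 2) = 5/11.
Σ V^2·P over the event = 0·(3/11) + 9·(2/11) = 18/11.
E[V^2 | U = 2] = (18/11) / (5/11) = 18/5.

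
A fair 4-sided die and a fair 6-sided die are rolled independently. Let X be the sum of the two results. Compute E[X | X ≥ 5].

P(X ≥ 5) = 3/4.
Σ over the event: 5·1/6 + 6·1/6 + 7·1/6 + 8·1/8 + 9·1/12 + 10·1/24 = 31/6.
E[X | X ≥ 5] = (31/6) / (3/4) = 62/9.

62/9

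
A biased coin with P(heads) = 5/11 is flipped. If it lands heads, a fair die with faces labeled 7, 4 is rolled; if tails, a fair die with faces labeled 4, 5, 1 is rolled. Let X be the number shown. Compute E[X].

95/22

E[X | heads] = (7+4)/2 = 11/2.
E[X | tails] = (4+5+1)/3 = 10/3.
By the law of total expectation,
E[X] = (5/11)·(11/2) + (6/11)·(10/3) = 95/22.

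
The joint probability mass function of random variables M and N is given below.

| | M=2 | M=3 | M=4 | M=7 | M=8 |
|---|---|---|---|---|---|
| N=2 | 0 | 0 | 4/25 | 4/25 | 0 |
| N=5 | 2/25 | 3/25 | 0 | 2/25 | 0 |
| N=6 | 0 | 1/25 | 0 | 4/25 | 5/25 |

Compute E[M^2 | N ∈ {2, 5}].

131/5

P(N ∈ {2, 5}) = 3/5.
Σ M^2·P over the event = 4·(2/25) + 9·(3/25) + 16·(4/25) + 49·(4/25) + 49·(2/25) = 393/25.
E[M^2 | N ∈ {2, 5}] = (393/25) / (3/5) = 131/5.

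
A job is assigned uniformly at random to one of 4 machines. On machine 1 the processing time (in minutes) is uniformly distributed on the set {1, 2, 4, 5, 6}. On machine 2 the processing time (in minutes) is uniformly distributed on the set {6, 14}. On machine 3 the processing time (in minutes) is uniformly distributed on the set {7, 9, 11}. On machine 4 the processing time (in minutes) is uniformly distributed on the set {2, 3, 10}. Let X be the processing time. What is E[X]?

E[X | machine 1] = (1+2+4+5+6)/5 = 18/5.
E[X | machine 2] = (6+14)/2 = 10.
E[X | machine 3] = (7+9+11)/3 = 9.
E[X | machine 4] = (2+3+10)/3 = 5.
By the law of total expectation,
E[X] = (1/4)·(18/5) + (1/4)·(10) + (1/4)·(9) + (1/4)·(5) = 69/10.

69/10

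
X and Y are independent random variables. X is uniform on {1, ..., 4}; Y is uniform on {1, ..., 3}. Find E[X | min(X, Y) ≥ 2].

3

Outcomes with min(X, Y) ≥ 2: (2,2), (2,3), (3,2), (3,3), (4,2), (4,3), each with probability 1/12.
E[X | min(X, Y) ≥ 2] = (2 + 2 + 3 + 3 + 4 + 4) / 6 = 3.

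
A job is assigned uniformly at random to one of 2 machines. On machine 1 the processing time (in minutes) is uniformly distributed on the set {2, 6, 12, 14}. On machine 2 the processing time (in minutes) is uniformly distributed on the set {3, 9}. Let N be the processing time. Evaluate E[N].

E[N | machine 1] = (2+6+12+14)/4 = 17/2.
E[N | machine 2] = (3+9)/2 = 6.
By the law of total expectation,
E[N] = (1/2)·(17/2) + (1/2)·(6) = 29/4.

29/4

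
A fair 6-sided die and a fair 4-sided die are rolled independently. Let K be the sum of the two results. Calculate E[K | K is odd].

P(K is odd) = 1/2.
Σ over the event: 3·1/12 + 5·1/6 + 7·1/6 + 9·1/12 = 3.
E[K | K is odd] = (3) / (1/2) = 6.

6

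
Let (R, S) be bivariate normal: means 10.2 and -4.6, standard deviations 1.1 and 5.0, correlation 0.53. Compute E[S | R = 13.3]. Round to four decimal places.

2.8682

For a bivariate normal, E[S | R=x] = μ_S + ρ·(σ_S/σ_R)·(x − μ_R).
E[S | R=13.3] = -4.6 + (0.53)·(5.0/1.1)·(13.3 − (10.2)) = -4.6 + (2.4091)·(3.1) = 2.8682.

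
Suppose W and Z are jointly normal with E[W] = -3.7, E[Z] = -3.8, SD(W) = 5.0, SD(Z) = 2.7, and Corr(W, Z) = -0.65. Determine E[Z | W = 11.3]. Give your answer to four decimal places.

-9.0650

E[Z | W=x] = μ_Z + ρ(σ_Z/σ_W)(x − μ_W) for jointly normal variables.
E[Z | W=11.3] = -3.8 + (-0.65)·(2.7/5.0)·(11.3 − (-3.7)) = -3.8 + (-0.351)·(15) = -9.0650.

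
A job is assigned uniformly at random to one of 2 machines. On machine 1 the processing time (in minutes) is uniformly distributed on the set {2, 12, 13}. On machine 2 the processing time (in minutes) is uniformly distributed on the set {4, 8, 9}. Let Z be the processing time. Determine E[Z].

8

E[Z | machine 1] = (2+12+13)/3 = 9.
E[Z | machine 2] = (4+8+9)/3 = 7.
By the law of total expectation,
E[Z] = (1/2)·(9) + (1/2)·(7) = 8.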